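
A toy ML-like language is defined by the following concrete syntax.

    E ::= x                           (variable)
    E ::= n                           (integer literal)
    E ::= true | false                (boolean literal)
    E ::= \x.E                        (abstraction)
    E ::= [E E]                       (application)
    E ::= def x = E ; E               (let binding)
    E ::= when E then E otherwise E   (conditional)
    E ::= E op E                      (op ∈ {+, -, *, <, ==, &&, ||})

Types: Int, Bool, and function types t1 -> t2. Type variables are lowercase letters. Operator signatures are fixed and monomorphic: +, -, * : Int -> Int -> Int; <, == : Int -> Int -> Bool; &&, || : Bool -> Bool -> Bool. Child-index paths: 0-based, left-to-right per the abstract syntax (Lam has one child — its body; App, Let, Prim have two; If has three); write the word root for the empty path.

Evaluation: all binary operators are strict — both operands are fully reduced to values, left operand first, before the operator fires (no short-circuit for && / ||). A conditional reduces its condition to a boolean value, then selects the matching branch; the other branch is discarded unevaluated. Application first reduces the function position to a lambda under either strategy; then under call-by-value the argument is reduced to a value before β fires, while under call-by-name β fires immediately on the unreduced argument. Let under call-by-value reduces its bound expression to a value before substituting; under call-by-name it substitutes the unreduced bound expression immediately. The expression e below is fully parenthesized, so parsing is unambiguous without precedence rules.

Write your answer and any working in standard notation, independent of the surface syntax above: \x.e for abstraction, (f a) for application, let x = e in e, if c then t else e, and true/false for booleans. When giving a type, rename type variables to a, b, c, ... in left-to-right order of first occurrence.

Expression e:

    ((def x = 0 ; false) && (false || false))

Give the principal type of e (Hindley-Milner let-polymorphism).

Trace:
let x : Int
  unify Bool ~ Bool
  unify Bool ~ Bool
  unify Bool ~ Bool
  unify Bool ~ Bool

Answer: Bool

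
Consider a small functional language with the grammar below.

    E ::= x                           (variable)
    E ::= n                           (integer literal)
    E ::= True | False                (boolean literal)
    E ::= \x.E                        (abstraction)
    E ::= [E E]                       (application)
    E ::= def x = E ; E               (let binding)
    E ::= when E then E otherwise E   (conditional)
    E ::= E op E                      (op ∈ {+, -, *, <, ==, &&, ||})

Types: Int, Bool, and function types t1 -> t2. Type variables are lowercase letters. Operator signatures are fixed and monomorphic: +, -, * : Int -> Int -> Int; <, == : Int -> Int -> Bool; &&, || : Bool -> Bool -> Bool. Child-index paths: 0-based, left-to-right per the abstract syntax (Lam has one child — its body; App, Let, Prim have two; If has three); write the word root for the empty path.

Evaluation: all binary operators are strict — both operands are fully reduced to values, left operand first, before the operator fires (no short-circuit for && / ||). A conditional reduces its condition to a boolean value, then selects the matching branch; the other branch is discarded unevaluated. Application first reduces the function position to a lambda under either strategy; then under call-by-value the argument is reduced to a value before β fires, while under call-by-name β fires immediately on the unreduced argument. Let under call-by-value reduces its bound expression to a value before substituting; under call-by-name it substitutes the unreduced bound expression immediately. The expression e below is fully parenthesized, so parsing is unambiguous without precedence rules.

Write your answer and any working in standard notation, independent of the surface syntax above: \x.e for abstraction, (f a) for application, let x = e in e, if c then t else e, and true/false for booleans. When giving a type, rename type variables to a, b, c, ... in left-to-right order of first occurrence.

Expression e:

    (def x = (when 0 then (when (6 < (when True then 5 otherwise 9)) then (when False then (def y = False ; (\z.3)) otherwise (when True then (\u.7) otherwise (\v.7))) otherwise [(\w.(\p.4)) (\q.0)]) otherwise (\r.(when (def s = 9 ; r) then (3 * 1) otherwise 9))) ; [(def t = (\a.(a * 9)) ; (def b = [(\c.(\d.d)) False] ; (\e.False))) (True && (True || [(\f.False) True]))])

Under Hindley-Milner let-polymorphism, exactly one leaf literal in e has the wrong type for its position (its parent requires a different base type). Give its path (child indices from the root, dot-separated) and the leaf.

Working:
  unify Int ~ Bool
  FAIL: mismatch Int ~ Bool

Answer: 0.0 : 0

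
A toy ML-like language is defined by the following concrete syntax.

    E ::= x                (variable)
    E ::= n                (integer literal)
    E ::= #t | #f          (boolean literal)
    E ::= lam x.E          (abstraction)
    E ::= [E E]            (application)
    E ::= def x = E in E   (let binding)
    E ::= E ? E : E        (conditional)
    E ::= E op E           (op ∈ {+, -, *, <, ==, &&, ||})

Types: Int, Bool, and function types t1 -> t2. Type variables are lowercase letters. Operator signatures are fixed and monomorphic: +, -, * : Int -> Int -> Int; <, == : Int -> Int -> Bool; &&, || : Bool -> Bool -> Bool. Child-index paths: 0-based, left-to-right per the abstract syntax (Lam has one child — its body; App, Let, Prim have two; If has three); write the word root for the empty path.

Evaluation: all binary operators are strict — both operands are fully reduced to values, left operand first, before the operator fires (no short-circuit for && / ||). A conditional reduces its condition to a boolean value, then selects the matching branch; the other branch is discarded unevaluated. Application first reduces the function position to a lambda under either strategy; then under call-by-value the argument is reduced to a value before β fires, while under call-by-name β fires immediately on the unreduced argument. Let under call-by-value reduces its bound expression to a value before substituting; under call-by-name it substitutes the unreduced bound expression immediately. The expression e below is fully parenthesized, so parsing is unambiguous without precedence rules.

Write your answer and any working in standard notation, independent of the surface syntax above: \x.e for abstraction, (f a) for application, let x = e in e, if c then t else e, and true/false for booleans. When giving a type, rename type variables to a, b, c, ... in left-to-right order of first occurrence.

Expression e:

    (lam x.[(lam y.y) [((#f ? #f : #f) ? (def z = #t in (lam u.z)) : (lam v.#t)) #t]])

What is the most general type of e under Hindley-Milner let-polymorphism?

Answer: a -> Bool

Trace:
y : b
\y._ : b -> b
  unify Bool ~ Bool
  unify Bool ~ Bool
  unify Bool ~ Bool
let z : Bool
z : Bool
\u._ : c -> Bool
\v._ : d -> Bool
  unify c -> Bool ~ d -> Bool
  unify c ~ d
  unify Bool ~ Bool
  unify d -> Bool ~ Bool -> e
  unify d ~ Bool
  unify Bool ~ e
_ _ : Bool
  unify b -> b ~ Bool -> f
  unify b ~ Bool
  unify Bool ~ f
_ _ : Bool
\x._ : a -> Bool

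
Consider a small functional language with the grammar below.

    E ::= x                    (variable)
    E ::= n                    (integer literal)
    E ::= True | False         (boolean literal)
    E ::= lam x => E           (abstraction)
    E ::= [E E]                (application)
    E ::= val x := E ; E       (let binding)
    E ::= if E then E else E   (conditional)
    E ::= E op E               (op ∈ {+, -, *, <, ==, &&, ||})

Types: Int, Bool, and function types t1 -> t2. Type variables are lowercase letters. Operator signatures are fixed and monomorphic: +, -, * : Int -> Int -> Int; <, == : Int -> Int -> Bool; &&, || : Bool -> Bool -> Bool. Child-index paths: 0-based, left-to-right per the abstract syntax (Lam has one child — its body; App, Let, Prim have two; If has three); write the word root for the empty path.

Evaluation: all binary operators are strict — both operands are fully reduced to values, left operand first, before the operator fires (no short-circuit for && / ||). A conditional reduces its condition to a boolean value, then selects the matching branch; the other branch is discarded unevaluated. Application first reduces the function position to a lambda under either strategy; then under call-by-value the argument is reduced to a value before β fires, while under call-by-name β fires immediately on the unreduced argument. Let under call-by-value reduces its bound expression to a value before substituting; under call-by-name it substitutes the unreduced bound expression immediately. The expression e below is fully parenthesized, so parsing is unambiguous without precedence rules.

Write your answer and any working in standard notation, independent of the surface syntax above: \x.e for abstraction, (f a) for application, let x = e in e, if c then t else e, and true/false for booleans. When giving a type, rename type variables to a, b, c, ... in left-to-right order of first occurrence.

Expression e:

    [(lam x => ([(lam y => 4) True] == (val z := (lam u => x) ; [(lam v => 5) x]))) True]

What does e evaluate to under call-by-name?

Trace:
step 0: ((\x.(((\y.4) true) == (let z = (\u.x) in ((\v.5) x)))) true)
step 1: [beta@root] (((\y.4) true) == (let z = (\u.true) in ((\v.5) true)))
step 2: [beta@0] (4 == (let z = (\u.true) in ((\v.5) true)))
step 3: [let@1] (4 == ((\v.5) true))
step 4: [beta@1] (4 == 5)
step 5: [delta@root] false

Answer: false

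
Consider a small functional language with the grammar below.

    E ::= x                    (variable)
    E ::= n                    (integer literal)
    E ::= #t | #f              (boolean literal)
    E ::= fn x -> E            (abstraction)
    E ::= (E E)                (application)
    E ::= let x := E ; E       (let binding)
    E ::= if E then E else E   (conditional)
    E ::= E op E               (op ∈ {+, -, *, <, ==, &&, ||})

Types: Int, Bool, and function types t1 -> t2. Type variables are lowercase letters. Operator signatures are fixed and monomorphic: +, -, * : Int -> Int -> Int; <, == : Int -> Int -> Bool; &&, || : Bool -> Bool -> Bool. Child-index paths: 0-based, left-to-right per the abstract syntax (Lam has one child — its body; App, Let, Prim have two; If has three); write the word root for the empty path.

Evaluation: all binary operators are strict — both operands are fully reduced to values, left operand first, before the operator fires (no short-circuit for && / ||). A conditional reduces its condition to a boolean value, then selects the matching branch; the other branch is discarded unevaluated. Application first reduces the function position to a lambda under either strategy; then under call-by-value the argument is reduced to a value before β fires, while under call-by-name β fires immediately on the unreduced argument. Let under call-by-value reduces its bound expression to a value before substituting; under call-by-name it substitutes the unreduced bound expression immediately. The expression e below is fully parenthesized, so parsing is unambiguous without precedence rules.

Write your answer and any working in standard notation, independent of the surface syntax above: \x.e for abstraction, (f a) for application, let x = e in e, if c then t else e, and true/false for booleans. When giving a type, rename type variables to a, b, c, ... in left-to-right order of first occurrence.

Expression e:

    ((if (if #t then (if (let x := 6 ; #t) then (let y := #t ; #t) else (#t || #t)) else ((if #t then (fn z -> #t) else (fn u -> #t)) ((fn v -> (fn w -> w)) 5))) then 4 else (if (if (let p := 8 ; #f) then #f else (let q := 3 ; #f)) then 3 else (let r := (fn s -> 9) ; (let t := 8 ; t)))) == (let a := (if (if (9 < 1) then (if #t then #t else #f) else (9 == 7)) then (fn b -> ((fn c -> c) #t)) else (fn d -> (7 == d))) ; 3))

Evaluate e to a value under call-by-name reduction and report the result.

Trace:
step 0: ((if (if true then (if (let x = 6 in true) then (let y = true in true) else (true || true)) else ((if true then (\z.true) else (\u.true)) ((\v.(\w.w)) 5))) then 4 else (if (if (let p = 8 in false) then false else (let q = 3 in false)) then 3 else (let r = (\s.9) in (let t = 8 in t)))) == (let a = (if (if (9 < 1) then (if true then true else false) else (9 == 7)) then (\b.((\c.c) true)) else (\d.(7 == d))) in 3))
step 1: [if@0.0] ((if (if (let x = 6 in true) then (let y = true in true) else (true || true)) then 4 else (if (if (let p = 8 in false) then false else (let q = 3 in false)) then 3 else (let r = (\s.9) in (let t = 8 in t)))) == (let a = (if (if (9 < 1) then (if true then true else false) else (9 == 7)) then (\b.((\c.c) true)) else (\d.(7 == d))) in 3))
step 2: [let@0.0.0] ((if (if true then (let y = true in true) else (true || true)) then 4 else (if (if (let p = 8 in false) then false else (let q = 3 in false)) then 3 else (let r = (\s.9) in (let t = 8 in t)))) == (let a = (if (if (9 < 1) then (if true then true else false) else (9 == 7)) then (\b.((\c.c) true)) else (\d.(7 == d))) in 3))
step 3: [if@0.0] ((if (let y = true in true) then 4 else (if (if (let p = 8 in false) then false else (let q = 3 in false)) then 3 else (let r = (\s.9) in (let t = 8 in t)))) == (let a = (if (if (9 < 1) then (if true then true else false) else (9 == 7)) then (\b.((\c.c) true)) else (\d.(7 == d))) in 3))
step 4: [let@0.0] ((if true then 4 else (if (if (let p = 8 in false) then false else (let q = 3 in false)) then 3 else (let r = (\s.9) in (let t = 8 in t)))) == (let a = (if (if (9 < 1) then (if true then true else false) else (9 == 7)) then (\b.((\c.c) true)) else (\d.(7 == d))) in 3))
step 5: [if@0] (4 == (let a = (if (if (9 < 1) then (if true then true else false) else (9 == 7)) then (\b.((\c.c) true)) else (\d.(7 == d))) in 3))
step 6: [let@1] (4 == 3)
step 7: [delta@root] false

Answer: false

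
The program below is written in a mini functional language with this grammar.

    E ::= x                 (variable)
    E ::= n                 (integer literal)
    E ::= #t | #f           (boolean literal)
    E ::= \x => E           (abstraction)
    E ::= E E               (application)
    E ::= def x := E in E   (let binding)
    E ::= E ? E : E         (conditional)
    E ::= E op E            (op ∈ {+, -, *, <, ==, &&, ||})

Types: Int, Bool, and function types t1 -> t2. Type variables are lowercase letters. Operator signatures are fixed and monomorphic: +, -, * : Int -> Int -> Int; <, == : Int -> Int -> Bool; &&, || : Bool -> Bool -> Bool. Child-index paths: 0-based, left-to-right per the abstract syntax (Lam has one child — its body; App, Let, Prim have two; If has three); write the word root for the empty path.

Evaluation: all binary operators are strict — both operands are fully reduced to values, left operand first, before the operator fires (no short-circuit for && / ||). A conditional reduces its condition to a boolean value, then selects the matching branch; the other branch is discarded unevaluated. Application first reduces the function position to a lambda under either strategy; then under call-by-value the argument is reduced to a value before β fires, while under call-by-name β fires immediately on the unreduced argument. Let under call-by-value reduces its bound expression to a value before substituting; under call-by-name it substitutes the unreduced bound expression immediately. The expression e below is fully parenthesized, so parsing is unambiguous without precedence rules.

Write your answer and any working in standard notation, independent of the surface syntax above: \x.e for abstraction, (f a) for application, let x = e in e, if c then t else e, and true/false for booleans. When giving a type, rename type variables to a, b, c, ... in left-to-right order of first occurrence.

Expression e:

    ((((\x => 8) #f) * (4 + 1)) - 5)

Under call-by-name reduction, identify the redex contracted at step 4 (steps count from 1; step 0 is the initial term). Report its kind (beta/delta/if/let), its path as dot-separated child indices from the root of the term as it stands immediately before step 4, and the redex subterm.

Working:
step 0: ((((\x.8) false) * (4 + 1)) - 5)
step 1: [beta@0.0] ((8 * (4 + 1)) - 5)
step 2: [delta@0.1] ((8 * 5) - 5)
step 3: [delta@0] (40 - 5)
step 4: [delta@root] 35

Answer: delta at root : (40 - 5)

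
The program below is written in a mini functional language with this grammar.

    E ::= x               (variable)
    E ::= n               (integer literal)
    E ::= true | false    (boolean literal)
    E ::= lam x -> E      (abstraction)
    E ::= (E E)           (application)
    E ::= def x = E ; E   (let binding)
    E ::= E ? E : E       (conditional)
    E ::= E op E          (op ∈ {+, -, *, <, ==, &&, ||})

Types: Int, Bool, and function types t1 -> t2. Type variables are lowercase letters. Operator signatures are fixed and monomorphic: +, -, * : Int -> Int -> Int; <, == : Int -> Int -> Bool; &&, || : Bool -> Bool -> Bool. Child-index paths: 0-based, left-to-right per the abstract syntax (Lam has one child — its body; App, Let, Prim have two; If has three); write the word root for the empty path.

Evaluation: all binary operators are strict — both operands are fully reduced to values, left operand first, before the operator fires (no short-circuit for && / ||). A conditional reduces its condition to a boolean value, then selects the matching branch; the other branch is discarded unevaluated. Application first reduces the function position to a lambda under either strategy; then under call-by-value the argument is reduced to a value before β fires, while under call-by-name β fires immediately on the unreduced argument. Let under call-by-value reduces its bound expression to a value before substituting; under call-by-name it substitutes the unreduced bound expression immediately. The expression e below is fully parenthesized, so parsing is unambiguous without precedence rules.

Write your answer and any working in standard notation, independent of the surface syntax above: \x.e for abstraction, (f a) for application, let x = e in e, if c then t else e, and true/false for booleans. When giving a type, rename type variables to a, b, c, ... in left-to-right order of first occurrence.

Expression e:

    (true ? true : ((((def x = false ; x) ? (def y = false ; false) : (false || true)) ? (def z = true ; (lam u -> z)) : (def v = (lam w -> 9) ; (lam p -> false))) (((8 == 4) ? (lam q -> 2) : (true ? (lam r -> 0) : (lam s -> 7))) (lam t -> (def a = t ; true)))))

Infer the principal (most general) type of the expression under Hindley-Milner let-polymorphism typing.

Answer: Bool

Trace:
  unify Bool ~ Bool
let x : Bool
x : Bool
  unify Bool ~ Bool
let y : Bool
  unify Bool ~ Bool
  unify Bool ~ Bool
  unify Bool ~ Bool
  unify Bool ~ Bool
let z : Bool
z : Bool
\u._ : a -> Bool
\w._ : b -> Int
let v : forall. b -> Int
\p._ : c -> Bool
  unify a -> Bool ~ c -> Bool
  unify a ~ c
  unify Bool ~ Bool
  unify Int ~ Int
  unify Int ~ Int
  unify Bool ~ Bool
\q._ : d -> Int
  unify Bool ~ Bool
\r._ : e -> Int
\s._ : f -> Int
  unify e -> Int ~ f -> Int
  unify e ~ f
  unify Int ~ Int
  unify d -> Int ~ f -> Int
  unify d ~ f
  unify Int ~ Int
t : g
let a : g
\t._ : g -> Bool
  unify f -> Int ~ (g -> Bool) -> h
  unify f ~ g -> Bool
  unify Int ~ h
_ _ : Int
  unify c -> Bool ~ Int -> i
  unify c ~ Int
  unify Bool ~ i
_ _ : Bool
  unify Bool ~ Bool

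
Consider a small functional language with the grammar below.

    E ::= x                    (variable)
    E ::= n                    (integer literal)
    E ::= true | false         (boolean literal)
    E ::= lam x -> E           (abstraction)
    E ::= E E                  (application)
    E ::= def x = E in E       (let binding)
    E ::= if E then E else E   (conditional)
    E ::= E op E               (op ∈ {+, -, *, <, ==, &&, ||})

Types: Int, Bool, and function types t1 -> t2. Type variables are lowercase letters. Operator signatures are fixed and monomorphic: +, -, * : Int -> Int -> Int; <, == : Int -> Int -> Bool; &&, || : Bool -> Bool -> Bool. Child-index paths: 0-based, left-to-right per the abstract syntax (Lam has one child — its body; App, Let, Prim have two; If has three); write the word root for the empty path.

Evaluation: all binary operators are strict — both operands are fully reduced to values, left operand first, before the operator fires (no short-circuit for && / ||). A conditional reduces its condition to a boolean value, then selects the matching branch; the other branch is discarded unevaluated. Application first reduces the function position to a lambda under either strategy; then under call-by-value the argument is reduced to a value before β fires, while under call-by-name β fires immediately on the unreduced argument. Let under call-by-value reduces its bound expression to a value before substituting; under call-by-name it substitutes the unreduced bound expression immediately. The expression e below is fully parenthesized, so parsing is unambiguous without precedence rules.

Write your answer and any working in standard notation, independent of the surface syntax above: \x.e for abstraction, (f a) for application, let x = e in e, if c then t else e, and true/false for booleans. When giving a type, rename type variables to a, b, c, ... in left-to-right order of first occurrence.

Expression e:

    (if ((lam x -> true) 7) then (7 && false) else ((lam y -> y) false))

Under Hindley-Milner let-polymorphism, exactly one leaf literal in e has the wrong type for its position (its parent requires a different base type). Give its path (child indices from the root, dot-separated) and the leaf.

Working:
\x._ : a -> Bool
  unify a -> Bool ~ Int -> b
  unify a ~ Int
  unify Bool ~ b
_ _ : Bool
  unify Bool ~ Bool
  unify Int ~ Bool
  FAIL: mismatch Int ~ Bool

Answer: 1.0 : 7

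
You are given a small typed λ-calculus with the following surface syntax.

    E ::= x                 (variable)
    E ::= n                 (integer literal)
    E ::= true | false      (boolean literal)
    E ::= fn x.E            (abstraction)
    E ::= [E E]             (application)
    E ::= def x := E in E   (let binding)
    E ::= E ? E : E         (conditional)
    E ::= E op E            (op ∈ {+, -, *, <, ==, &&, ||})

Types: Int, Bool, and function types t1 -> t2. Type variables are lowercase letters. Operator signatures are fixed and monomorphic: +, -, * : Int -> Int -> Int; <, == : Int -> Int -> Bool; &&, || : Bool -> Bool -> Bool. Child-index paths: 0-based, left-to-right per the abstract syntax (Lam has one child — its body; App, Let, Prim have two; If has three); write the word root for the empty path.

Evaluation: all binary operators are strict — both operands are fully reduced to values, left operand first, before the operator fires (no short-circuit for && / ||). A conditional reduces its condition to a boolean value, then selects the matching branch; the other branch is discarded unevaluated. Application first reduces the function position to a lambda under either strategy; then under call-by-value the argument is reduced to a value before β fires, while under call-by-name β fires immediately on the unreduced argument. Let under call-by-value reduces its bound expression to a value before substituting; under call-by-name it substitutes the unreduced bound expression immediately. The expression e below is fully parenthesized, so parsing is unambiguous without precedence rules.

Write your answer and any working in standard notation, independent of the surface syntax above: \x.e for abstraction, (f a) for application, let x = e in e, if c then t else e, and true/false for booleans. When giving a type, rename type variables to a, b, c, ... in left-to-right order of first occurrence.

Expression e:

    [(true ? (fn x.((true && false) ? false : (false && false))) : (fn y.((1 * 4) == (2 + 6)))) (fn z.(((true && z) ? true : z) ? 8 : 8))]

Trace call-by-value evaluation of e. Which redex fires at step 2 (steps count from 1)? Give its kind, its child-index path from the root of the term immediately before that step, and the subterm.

Working:
step 0: ((if true then (\x.(if (true && false) then false else (false && false))) else (\y.((1 * 4) == (2 + 6)))) (\z.(if (if (true && z) then true else z) then 8 else 8)))
step 1: [if@0] ((\x.(if (true && false) then false else (false && false))) (\z.(if (if (true && z) then true else z) then 8 else 8)))
step 2: [beta@root] (if (true && false) then false else (false && false))

Answer: beta at root : ((\x.(if (true && false) then false else (false && false))) (\z.(if (if (true && z) then true else z) then 8 else 8)))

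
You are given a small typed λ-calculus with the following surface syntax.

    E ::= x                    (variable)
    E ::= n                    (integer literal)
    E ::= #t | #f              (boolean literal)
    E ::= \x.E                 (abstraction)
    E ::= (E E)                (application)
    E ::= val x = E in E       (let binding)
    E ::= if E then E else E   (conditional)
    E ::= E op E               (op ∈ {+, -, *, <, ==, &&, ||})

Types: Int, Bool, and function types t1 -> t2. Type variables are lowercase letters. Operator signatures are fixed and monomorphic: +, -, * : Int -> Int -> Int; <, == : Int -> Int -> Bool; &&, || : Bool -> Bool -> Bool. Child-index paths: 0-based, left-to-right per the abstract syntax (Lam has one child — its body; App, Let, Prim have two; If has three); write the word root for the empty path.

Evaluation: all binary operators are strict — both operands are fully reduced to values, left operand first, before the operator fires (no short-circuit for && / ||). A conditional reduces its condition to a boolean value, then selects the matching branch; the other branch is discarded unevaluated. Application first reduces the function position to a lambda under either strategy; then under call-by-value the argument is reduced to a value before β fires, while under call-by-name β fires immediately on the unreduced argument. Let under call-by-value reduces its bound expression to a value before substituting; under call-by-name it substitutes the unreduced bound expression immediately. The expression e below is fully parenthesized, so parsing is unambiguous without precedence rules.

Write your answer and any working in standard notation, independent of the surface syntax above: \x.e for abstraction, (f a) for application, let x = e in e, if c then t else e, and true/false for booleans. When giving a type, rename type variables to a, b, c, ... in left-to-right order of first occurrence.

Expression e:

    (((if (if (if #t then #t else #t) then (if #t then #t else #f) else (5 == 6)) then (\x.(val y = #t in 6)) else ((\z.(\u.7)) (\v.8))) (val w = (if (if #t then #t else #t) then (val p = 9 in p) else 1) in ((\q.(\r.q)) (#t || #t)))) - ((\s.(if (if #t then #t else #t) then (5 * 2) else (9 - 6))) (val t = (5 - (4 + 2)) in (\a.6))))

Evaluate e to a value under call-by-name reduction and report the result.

Derivation:
step 0: (((if (if (if true then true else true) then (if true then true else false) else (5 == 6)) then (\x.(let y = true in 6)) else ((\z.(\u.7)) (\v.8))) (let w = (if (if true then true else true) then (let p = 9 in p) else 1) in ((\q.(\r.q)) (true || true)))) - ((\s.(if (if true then true else true) then (5 * 2) else (9 - 6))) (let t = (5 - (4 + 2)) in (\a.6))))
step 1: [if@0.0.0.0] (((if (if true then (if true then true else false) else (5 == 6)) then (\x.(let y = true in 6)) else ((\z.(\u.7)) (\v.8))) (let w = (if (if true then true else true) then (let p = 9 in p) else 1) in ((\q.(\r.q)) (true || true)))) - ((\s.(if (if true then true else true) then (5 * 2) else (9 - 6))) (let t = (5 - (4 + 2)) in (\a.6))))
step 2: [if@0.0.0] (((if (if true then true else false) then (\x.(let y = true in 6)) else ((\z.(\u.7)) (\v.8))) (let w = (if (if true then true else true) then (let p = 9 in p) else 1) in ((\q.(\r.q)) (true || true)))) - ((\s.(if (if true then true else true) then (5 * 2) else (9 - 6))) (let t = (5 - (4 + 2)) in (\a.6))))
step 3: [if@0.0.0] (((if true then (\x.(let y = true in 6)) else ((\z.(\u.7)) (\v.8))) (let w = (if (if true then true else true) then (let p = 9 in p) else 1) in ((\q.(\r.q)) (true || true)))) - ((\s.(if (if true then true else true) then (5 * 2) else (9 - 6))) (let t = (5 - (4 + 2)) in (\a.6))))
step 4: [if@0.0] (((\x.(let y = true in 6)) (let w = (if (if true then true else true) then (let p = 9 in p) else 1) in ((\q.(\r.q)) (true || true)))) - ((\s.(if (if true then true else true) then (5 * 2) else (9 - 6))) (let t = (5 - (4 + 2)) in (\a.6))))
step 5: [beta@0] ((let y = true in 6) - ((\s.(if (if true then true else true) then (5 * 2) else (9 - 6))) (let t = (5 - (4 + 2)) in (\a.6))))
step 6: [let@0] (6 - ((\s.(if (if true then true else true) then (5 * 2) else (9 - 6))) (let t = (5 - (4 + 2)) in (\a.6))))
step 7: [beta@1] (6 - (if (if true then true else true) then (5 * 2) else (9 - 6)))
step 8: [if@1.0] (6 - (if true then (5 * 2) else (9 - 6)))
step 9: [if@1] (6 - (5 * 2))
step 10: [delta@1] (6 - 10)
step 11: [delta@root] -4

Answer: -4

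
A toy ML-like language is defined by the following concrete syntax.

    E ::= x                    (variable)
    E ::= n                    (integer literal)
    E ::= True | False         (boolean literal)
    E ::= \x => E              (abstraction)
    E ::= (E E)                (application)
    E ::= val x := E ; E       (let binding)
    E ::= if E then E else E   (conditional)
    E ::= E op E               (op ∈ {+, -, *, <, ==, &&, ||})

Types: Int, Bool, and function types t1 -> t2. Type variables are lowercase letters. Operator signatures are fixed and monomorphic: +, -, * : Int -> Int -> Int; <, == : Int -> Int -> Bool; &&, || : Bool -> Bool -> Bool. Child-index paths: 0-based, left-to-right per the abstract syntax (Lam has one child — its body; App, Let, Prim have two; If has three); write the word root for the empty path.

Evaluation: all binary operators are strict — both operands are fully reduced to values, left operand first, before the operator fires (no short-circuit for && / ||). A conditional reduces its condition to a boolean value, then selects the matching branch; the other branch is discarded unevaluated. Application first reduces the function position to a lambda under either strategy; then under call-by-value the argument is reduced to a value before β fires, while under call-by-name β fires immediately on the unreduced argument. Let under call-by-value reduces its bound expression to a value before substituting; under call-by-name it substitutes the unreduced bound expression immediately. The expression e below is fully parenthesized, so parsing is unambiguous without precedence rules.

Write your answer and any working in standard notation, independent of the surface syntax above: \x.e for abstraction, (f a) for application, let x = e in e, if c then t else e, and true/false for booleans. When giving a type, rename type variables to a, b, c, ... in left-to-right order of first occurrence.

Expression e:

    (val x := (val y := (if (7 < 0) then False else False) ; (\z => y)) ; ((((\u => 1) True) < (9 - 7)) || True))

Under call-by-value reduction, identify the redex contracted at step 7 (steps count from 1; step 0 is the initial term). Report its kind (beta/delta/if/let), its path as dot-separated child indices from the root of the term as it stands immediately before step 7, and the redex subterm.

Answer: delta at 0 : (1 < 2)

Derivation:
step 0: (let x = (let y = (if (7 < 0) then false else false) in (\z.y)) in ((((\u.1) true) < (9 - 7)) || true))
step 1: [delta@0.0.0] (let x = (let y = (if false then false else false) in (\z.y)) in ((((\u.1) true) < (9 - 7)) || true))
step 2: [if@0.0] (let x = (let y = false in (\z.y)) in ((((\u.1) true) < (9 - 7)) || true))
step 3: [let@0] (let x = (\z.false) in ((((\u.1) true) < (9 - 7)) || true))
step 4: [let@root] ((((\u.1) true) < (9 - 7)) || true)
step 5: [beta@0.0] ((1 < (9 - 7)) || true)
step 6: [delta@0.1] ((1 < 2) || true)
step 7: [delta@0] (true || true)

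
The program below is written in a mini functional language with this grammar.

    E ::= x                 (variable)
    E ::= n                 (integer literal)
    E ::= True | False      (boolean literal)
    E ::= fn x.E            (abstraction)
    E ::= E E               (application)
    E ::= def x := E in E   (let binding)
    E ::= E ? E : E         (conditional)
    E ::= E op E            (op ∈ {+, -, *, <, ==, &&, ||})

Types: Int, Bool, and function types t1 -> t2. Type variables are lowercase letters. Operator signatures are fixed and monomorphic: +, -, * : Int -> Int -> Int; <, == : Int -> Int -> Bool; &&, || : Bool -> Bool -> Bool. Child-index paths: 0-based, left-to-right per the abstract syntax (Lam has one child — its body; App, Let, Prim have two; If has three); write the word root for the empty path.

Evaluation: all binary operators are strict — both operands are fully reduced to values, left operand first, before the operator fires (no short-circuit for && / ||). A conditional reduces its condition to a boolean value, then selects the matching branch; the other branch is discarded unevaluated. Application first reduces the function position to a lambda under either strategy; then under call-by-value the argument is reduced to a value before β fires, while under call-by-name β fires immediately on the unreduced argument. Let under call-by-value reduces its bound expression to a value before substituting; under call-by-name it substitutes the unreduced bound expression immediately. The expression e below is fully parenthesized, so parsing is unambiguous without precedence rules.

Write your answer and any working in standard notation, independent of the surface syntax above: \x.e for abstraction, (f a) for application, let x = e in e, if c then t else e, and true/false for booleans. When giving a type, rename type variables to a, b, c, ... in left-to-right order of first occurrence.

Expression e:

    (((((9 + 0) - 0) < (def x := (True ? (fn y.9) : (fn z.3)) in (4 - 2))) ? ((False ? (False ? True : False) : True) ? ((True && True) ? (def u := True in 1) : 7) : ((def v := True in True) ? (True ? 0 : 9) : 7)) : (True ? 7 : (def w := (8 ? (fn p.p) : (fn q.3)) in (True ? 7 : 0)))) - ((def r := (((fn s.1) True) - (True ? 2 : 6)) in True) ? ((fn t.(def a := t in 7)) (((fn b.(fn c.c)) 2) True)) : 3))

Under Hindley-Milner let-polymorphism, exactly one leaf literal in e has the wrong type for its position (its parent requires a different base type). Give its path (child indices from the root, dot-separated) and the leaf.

Answer: 0.2.2.0.0 : 8

Working:
  unify Int ~ Int
  unify Int ~ Int
  unify Int ~ Int
  unify Int ~ Int
  unify Int ~ Int
  unify Bool ~ Bool
\y._ : a -> Int
\z._ : b -> Int
  unify a -> Int ~ b -> Int
  unify a ~ b
  unify Int ~ Int
let x : forall. b -> Int
  unify Int ~ Int
  unify Int ~ Int
  unify Int ~ Int
  unify Bool ~ Bool
  unify Bool ~ Bool
  unify Bool ~ Bool
  unify Bool ~ Bool
  unify Bool ~ Bool
  unify Bool ~ Bool
  unify Bool ~ Bool
  unify Bool ~ Bool
  unify Bool ~ Bool
let u : Bool
  unify Int ~ Int
let v : Bool
  unify Bool ~ Bool
  unify Bool ~ Bool
  unify Int ~ Int
  unify Int ~ Int
  unify Int ~ Int
  unify Bool ~ Bool
  unify Int ~ Bool
  FAIL: mismatch Int ~ Bool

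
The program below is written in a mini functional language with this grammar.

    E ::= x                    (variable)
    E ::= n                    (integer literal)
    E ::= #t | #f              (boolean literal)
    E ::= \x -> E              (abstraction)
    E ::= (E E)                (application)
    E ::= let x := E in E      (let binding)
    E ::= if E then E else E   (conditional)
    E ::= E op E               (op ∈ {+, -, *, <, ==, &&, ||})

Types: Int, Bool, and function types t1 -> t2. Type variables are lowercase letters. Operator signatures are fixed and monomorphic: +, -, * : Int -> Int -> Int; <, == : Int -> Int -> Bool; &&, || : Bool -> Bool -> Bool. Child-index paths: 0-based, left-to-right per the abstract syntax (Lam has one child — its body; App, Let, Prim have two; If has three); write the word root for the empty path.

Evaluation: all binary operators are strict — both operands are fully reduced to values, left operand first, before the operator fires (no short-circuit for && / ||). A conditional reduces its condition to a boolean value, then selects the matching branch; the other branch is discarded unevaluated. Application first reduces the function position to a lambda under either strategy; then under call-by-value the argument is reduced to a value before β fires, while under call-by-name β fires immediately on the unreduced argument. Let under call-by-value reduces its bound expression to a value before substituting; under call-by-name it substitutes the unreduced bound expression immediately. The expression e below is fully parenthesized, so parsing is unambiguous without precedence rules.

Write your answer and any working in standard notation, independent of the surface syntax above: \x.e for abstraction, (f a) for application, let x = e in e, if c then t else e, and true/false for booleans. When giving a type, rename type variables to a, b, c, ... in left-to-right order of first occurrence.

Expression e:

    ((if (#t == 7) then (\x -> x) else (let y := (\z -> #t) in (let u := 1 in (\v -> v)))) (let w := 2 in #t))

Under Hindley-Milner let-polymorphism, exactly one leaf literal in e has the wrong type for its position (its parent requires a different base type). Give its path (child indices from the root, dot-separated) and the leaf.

Derivation:
  unify Bool ~ Int
  FAIL: mismatch Bool ~ Int

Answer: 0.0.0 : true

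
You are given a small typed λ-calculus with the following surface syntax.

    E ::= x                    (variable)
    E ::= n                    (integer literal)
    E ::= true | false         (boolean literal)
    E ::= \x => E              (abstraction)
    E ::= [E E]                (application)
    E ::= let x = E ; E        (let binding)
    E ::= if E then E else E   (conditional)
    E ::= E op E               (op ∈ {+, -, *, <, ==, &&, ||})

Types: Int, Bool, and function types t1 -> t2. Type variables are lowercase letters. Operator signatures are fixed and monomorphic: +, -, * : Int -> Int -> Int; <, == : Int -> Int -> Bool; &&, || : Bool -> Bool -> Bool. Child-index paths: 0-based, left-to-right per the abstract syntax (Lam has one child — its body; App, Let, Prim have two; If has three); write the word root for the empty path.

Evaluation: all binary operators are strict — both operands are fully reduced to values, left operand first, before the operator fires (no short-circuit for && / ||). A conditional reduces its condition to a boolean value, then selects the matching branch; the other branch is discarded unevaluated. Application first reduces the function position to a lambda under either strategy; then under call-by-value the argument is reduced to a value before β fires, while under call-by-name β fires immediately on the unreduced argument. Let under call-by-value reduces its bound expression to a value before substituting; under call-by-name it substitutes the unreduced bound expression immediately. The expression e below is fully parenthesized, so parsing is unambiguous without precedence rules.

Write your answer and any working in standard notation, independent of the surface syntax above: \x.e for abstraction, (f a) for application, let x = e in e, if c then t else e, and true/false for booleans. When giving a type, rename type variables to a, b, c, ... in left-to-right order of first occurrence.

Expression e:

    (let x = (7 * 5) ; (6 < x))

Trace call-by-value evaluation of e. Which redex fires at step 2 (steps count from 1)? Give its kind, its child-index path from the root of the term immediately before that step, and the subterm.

Answer: let at root : (let x = 35 in (6 < x))

Working:
step 0: (let x = (7 * 5) in (6 < x))
step 1: [delta@0] (let x = 35 in (6 < x))
step 2: [let@root] (6 < 35)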